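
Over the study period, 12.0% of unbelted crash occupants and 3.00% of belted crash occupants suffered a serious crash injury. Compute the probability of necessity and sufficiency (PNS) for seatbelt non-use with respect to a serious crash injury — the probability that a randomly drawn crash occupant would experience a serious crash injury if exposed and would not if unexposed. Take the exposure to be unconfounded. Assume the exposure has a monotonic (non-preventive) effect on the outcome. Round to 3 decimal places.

p₁ = 0.12, p₀ = 0.03.
Under exogeneity and monotonicity, PNS = p₁ − p₀.
PNS = 0.12 − 0.03 = 0.09

PNS ≈ 0.090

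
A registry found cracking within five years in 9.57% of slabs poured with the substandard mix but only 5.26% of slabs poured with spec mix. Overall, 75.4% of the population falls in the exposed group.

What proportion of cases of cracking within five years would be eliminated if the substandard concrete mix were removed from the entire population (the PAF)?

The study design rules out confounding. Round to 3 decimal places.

PAF ≈ 0.382

p₁ = 0.0957, p₀ = 0.0526.
Overall risk P(Y=1) = π·p₁ + (1−π)·p₀ = 0.754×0.0957 + 0.246×0.0526 = 0.085097.
Under exogeneity, PAF = [P(Y=1) − p₀] / P(Y=1).
PAF = (0.085097 − 0.0526) / 0.085097 ≈ 0.3819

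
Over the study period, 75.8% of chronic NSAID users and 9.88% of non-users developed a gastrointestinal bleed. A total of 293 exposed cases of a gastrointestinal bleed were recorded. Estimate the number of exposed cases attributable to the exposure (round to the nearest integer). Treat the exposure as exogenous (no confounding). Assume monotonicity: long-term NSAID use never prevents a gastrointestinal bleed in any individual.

about 255 cases

p₁ = 0.758, p₀ = 0.0988.
PN = (p₁ − p₀)/p₁ = (0.758 − 0.0988) / 0.758 ≈ 0.86966.
Attributable cases ≈ PN × (exposed cases) = 0.86966 × 293 ≈ 254.81.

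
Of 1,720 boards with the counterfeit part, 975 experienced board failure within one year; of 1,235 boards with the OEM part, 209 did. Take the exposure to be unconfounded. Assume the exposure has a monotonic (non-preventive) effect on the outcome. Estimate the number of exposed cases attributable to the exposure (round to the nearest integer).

p₁ = P(outcome | exposed) = 975/1720 = 0.56686
p₀ = P(outcome | unexposed) = 209/1235 = 0.16923
PN = (p₁ − p₀)/p₁ = (0.56686 − 0.16923) / 0.56686 ≈ 0.70146.
Attributable cases ≈ PN × (exposed cases) = 0.70146 × 975 ≈ 683.92.

about 684 cases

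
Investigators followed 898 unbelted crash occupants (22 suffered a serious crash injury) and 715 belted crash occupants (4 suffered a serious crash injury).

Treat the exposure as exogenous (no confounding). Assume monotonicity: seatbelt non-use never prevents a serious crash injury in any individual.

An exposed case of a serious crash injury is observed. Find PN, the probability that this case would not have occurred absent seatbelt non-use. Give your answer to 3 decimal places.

PN ≈ 0.772

p₁ = P(outcome | exposed) = 22/898 = 0.024499
p₀ = P(outcome | unexposed) = 4/715 = 0.0055944
Under exogeneity and monotonicity, PN = (p₁ − p₀) / p₁.
PN = (0.024499 − 0.0055944) / 0.024499 = 0.018904 / 0.024499 ≈ 0.7716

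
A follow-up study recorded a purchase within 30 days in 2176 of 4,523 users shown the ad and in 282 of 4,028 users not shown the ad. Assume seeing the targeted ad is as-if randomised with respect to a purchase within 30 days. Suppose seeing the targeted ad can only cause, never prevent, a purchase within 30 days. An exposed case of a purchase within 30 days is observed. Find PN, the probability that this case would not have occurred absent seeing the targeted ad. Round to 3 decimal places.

p₁ = P(outcome | exposed) = 2176/4523 = 0.4811
p₀ = P(outcome | unexposed) = 282/4028 = 0.07001
Under exogeneity and monotonicity, PN = (p₁ − p₀) / p₁.
PN = (0.4811 − 0.07001) / 0.4811 = 0.41109 / 0.4811 ≈ 0.8545

PN ≈ 0.854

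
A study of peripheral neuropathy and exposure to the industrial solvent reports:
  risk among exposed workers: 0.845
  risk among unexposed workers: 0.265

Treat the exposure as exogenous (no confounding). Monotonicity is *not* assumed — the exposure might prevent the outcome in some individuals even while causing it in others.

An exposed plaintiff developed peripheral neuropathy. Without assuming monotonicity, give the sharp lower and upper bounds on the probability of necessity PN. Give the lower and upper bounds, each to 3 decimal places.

Let p₁ = 0.845, p₀ = 0.265.
Under exogeneity alone the bounds on PN are max{0,(p₁−p₀)/p₁} ≤ PN ≤ min{1,(1−p₀)/p₁}.
  lower = (p₁ − p₀)/p₁ = 0.58 / 0.845 ≈ 0.6864
  upper = min{1, (1 − p₀)/p₁} = 0.735 / 0.845 ≈ 0.8698

0.686 ≤ PN ≤ 0.870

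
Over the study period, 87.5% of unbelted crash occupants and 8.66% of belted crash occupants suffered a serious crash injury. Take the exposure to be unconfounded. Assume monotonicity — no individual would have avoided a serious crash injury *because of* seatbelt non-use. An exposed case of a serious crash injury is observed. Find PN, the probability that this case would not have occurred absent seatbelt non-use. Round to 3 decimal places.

p₁ = 0.875, p₀ = 0.0866.
Under exogeneity and monotonicity, PN = (p₁ − p₀) / p₁.
PN = (0.875 − 0.0866) / 0.875 = 0.7884 / 0.875 ≈ 0.9010

PN ≈ 0.901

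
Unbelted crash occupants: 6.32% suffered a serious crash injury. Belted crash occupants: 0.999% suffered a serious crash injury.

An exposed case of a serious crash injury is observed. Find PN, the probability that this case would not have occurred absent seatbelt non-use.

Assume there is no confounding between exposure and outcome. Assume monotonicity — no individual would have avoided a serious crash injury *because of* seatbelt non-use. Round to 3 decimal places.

p₁ = 0.0632, p₀ = 0.00999.
Under exogeneity and monotonicity, PN = (p₁ − p₀) / p₁.
PN = (0.0632 − 0.00999) / 0.0632 = 0.05321 / 0.0632 ≈ 0.8419

PN ≈ 0.842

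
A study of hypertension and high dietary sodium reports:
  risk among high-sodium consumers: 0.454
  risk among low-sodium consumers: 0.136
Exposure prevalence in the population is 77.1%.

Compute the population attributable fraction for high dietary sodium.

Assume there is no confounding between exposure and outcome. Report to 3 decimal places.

Let p₁ = 0.454, p₀ = 0.136.
Overall risk P(Y=1) = π·p₁ + (1−π)·p₀ = 0.771×0.454 + 0.229×0.136 = 0.38118.
Under exogeneity, PAF = [P(Y=1) − p₀] / P(Y=1).
PAF = (0.38118 − 0.136) / 0.38118 ≈ 0.6432

PAF ≈ 0.643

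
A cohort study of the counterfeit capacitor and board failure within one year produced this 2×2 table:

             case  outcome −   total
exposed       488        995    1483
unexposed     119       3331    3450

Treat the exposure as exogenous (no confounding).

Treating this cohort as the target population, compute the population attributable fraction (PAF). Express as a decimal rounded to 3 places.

PAF ≈ 0.720

p₁ = P(outcome | exposed) = 488/1483 = 0.32906
p₀ = P(outcome | unexposed) = 119/3450 = 0.034493
Exposure prevalence π = 1483/4933 = 0.30063; overall risk P(Y=1) = 0.12305.
Under exogeneity, PAF = [P(Y=1) − p₀]/P(Y=1).
PAF = (0.12305 − 0.034493) / 0.12305 ≈ 0.7197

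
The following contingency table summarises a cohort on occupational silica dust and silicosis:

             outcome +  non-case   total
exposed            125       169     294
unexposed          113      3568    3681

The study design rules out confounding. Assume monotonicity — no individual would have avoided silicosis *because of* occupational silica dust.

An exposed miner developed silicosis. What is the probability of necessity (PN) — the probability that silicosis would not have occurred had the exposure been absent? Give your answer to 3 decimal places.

p₁ = P(outcome | exposed) = 125/294 = 0.42517
p₀ = P(outcome | unexposed) = 113/3681 = 0.030698
Under exogeneity and monotonicity, PN = (p₁ − p₀)/p₁.
PN = (0.42517 − 0.030698) / 0.42517 ≈ 0.9278

PN ≈ 0.928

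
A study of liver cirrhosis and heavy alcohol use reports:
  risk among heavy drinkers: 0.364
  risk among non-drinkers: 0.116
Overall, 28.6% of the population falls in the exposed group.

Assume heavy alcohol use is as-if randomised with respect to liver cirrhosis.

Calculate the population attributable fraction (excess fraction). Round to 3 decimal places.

Let p₁ = 0.364, p₀ = 0.116.
Overall risk P(Y=1) = π·p₁ + (1−π)·p₀ = 0.286×0.364 + 0.714×0.116 = 0.18693.
Under exogeneity, PAF = [P(Y=1) − p₀] / P(Y=1).
PAF = (0.18693 − 0.116) / 0.18693 ≈ 0.3794

PAF ≈ 0.379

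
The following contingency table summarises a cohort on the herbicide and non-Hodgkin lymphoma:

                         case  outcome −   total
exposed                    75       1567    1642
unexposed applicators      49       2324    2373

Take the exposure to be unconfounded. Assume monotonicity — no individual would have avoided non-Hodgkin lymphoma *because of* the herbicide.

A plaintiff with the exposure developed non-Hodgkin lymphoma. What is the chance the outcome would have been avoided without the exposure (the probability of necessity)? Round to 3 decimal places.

p₁ = P(outcome | exposed) = 75/1642 = 0.045676
p₀ = P(outcome | unexposed) = 49/2373 = 0.020649
Under exogeneity and monotonicity, PN = (p₁ − p₀) / p₁.
PN = (0.045676 − 0.020649) / 0.045676 = 0.025027 / 0.045676 ≈ 0.5479

PN ≈ 0.548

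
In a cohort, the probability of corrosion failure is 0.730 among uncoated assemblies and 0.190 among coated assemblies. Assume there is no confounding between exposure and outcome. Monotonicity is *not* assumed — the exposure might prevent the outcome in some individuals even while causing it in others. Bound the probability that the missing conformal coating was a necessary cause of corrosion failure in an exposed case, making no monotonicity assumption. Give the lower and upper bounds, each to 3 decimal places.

Let p₁ = 0.73, p₀ = 0.19.
Under exogeneity alone the bounds on PN are max{0,(p₁−p₀)/p₁} ≤ PN ≤ min{1,(1−p₀)/p₁}.
  lower = (p₁ − p₀)/p₁ = 0.54 / 0.73 ≈ 0.7397
  upper = min{1, (1 − p₀)/p₁} = 0.81 / 0.73 ≈ 1.1096 → capped at 1

0.740 ≤ PN ≤ 1.000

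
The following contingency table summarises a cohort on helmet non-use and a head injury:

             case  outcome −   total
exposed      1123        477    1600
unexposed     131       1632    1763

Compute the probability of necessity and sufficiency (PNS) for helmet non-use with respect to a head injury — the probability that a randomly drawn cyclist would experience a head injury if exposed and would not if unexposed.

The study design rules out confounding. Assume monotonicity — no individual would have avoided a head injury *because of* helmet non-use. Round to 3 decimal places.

PNS ≈ 0.628

p₁ = P(outcome | exposed) = 1123/1600 = 0.70188
p₀ = P(outcome | unexposed) = 131/1763 = 0.074305
Under exogeneity and monotonicity, PNS = p₁ − p₀.
PNS = 0.70188 − 0.074305 = 0.62757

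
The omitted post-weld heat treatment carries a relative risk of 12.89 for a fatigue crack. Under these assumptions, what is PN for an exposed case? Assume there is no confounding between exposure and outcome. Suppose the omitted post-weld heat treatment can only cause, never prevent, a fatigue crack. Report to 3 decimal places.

PN ≈ 0.922

Under exogeneity and monotonicity, PN = (RR − 1) / RR = 1 − 1/RR.
PN = (12.89 − 1) / 12.89 = 11.89 / 12.89 ≈ 0.9224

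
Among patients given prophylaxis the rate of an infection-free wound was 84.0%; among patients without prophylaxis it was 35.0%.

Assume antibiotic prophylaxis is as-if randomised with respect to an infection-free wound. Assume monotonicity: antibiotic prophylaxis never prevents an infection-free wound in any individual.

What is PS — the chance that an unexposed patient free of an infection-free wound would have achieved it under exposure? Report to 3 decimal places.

p₁ = 0.84, p₀ = 0.35.
Under exogeneity and monotonicity, PS = (p₁ − p₀) / (1 − p₀).
PS = (0.84 − 0.35) / (1 − 0.35) = 0.49 / 0.65 ≈ 0.7538

PS ≈ 0.754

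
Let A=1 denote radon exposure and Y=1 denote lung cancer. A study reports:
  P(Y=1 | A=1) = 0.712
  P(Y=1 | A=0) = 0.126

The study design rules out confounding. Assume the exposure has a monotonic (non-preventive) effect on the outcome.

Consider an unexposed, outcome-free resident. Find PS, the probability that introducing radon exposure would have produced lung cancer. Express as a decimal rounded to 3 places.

PS ≈ 0.670

Let p₁ = 0.712, p₀ = 0.126.
Under exogeneity and monotonicity, PS = (p₁ − p₀) / (1 − p₀).
PS = (0.712 − 0.126) / (1 − 0.126) = 0.586 / 0.874 ≈ 0.6705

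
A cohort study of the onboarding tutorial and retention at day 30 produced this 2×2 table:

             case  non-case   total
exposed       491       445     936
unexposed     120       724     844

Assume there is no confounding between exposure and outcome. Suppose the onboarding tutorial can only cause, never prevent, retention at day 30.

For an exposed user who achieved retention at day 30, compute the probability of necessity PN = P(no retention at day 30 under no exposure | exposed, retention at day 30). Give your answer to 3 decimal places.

PN ≈ 0.729

p₁ = P(outcome | exposed) = 491/936 = 0.52457
p₀ = P(outcome | unexposed) = 120/844 = 0.14218
Under exogeneity and monotonicity, PN = (p₁ − p₀) / p₁.
PN = (0.52457 − 0.14218) / 0.52457 = 0.38239 / 0.52457 ≈ 0.7290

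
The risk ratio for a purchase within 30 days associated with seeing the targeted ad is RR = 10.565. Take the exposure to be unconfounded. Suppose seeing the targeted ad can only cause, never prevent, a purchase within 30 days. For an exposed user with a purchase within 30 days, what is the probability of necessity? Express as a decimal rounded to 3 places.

Under exogeneity and monotonicity, PN = (RR − 1) / RR = 1 − 1/RR.
PN = (10.565 − 1) / 10.565 = 9.565 / 10.565 ≈ 0.9053

PN ≈ 0.905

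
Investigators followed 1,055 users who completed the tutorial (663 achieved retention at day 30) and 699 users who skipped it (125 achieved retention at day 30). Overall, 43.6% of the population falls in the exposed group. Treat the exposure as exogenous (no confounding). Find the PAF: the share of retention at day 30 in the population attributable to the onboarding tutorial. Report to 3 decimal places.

p₁ = P(outcome | exposed) = 663/1055 = 0.62844
p₀ = P(outcome | unexposed) = 125/699 = 0.17883
Overall risk P(Y=1) = π·p₁ + (1−π)·p₀ = 0.436×0.62844 + 0.564×0.17883 = 0.37486.
Under exogeneity, PAF = [P(Y=1) − p₀] / P(Y=1).
PAF = (0.37486 − 0.17883) / 0.37486 ≈ 0.5229

PAF ≈ 0.523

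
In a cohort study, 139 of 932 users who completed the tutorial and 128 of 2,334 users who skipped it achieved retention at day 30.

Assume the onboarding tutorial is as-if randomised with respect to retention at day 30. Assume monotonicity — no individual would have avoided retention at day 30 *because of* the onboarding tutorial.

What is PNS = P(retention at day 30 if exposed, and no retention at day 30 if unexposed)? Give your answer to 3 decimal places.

PNS ≈ 0.094

p₁ = P(outcome | exposed) = 139/932 = 0.14914
p₀ = P(outcome | unexposed) = 128/2334 = 0.054841
Under exogeneity and monotonicity, PNS = p₁ − p₀.
PNS = 0.14914 − 0.054841 = 0.0943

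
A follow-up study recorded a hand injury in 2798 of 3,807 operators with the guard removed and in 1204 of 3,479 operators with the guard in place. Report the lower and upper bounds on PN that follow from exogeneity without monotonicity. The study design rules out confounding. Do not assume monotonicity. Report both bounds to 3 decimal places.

0.529 ≤ PN ≤ 0.890

p₁ = P(outcome | exposed) = 2798/3807 = 0.73496
p₀ = P(outcome | unexposed) = 1204/3479 = 0.34608
Under exogeneity alone the bounds on PN are max{0,(p₁−p₀)/p₁} ≤ PN ≤ min{1,(1−p₀)/p₁}.
  lower = (p₁ − p₀)/p₁ = 0.38889 / 0.73496 ≈ 0.5291
  upper = min{1, (1 − p₀)/p₁} = 0.65392 / 0.73496 ≈ 0.8897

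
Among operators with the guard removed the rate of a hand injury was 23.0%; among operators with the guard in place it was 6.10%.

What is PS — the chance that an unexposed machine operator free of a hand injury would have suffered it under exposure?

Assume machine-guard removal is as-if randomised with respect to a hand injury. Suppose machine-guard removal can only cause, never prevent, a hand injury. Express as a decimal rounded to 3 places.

PS ≈ 0.180

p₁ = 0.23, p₀ = 0.061.
Under exogeneity and monotonicity, PS = (p₁ − p₀) / (1 − p₀).
PS = (0.23 − 0.061) / (1 − 0.061) = 0.169 / 0.939 ≈ 0.1800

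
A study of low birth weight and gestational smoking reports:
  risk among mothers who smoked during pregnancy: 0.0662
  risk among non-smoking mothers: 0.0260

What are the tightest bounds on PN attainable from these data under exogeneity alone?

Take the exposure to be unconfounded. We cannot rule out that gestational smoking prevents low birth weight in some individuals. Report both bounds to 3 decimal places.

Let p₁ = 0.0662, p₀ = 0.026.
Under exogeneity alone the bounds on PN are max{0,(p₁−p₀)/p₁} ≤ PN ≤ min{1,(1−p₀)/p₁}.
  lower = (p₁ − p₀)/p₁ = 0.0402 / 0.0662 ≈ 0.6073
  upper = min{1, (1 − p₀)/p₁} = 0.974 / 0.0662 ≈ 14.7130 → capped at 1

0.607 ≤ PN ≤ 1.000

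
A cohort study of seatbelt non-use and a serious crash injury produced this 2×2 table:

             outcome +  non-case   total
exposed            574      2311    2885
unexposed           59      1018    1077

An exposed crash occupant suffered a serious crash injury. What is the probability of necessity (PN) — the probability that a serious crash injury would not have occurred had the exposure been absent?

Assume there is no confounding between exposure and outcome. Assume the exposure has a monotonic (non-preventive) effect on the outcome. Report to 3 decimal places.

p₁ = P(outcome | exposed) = 574/2885 = 0.19896
p₀ = P(outcome | unexposed) = 59/1077 = 0.054782
Under exogeneity and monotonicity, PN = (p₁ − p₀) / p₁.
PN = (0.19896 − 0.054782) / 0.19896 = 0.14418 / 0.19896 ≈ 0.7247

PN ≈ 0.725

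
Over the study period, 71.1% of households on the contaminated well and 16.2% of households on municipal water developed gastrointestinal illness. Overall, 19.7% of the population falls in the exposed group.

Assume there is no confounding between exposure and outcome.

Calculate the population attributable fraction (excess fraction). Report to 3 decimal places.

PAF ≈ 0.400

p₁ = 0.711, p₀ = 0.162.
Overall risk P(Y=1) = π·p₁ + (1−π)·p₀ = 0.197×0.711 + 0.803×0.162 = 0.27015.
Under exogeneity, PAF = [P(Y=1) − p₀] / P(Y=1).
PAF = (0.27015 − 0.162) / 0.27015 ≈ 0.4003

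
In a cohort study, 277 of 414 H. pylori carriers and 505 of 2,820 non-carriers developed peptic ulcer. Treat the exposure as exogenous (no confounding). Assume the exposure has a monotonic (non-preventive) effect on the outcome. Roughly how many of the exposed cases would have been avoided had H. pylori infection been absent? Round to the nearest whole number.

p₁ = P(outcome | exposed) = 277/414 = 0.66908
p₀ = P(outcome | unexposed) = 505/2820 = 0.17908
PN = (p₁ − p₀)/p₁ = (0.66908 − 0.17908) / 0.66908 ≈ 0.73235.
Attributable cases ≈ PN × (exposed cases) = 0.73235 × 277 ≈ 202.86.

about 203 cases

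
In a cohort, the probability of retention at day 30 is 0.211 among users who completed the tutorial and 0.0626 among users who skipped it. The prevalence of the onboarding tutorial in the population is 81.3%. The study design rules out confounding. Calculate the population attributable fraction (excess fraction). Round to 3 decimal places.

PAF ≈ 0.658

Let p₁ = 0.211, p₀ = 0.0626.
Overall risk P(Y=1) = π·p₁ + (1−π)·p₀ = 0.813×0.211 + 0.187×0.0626 = 0.18325.
Under exogeneity, PAF = [P(Y=1) − p₀] / P(Y=1).
PAF = (0.18325 − 0.0626) / 0.18325 ≈ 0.6584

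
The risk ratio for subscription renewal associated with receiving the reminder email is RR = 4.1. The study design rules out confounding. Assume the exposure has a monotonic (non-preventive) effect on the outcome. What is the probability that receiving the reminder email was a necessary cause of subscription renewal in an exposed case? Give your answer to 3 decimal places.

Under exogeneity and monotonicity, PN = (RR − 1) / RR = 1 − 1/RR.
PN = (4.1 − 1) / 4.1 = 3.1 / 4.1 ≈ 0.7561

PN ≈ 0.756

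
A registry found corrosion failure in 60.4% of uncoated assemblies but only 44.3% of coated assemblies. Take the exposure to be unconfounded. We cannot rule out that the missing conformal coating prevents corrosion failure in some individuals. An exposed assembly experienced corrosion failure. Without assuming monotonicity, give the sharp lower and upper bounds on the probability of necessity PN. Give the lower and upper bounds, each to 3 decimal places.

0.267 ≤ PN ≤ 0.922

p₁ = 0.604, p₀ = 0.443.
Under exogeneity alone the bounds on PN are max{0,(p₁−p₀)/p₁} ≤ PN ≤ min{1,(1−p₀)/p₁}.
  lower = (p₁ − p₀)/p₁ = 0.161 / 0.604 ≈ 0.2666
  upper = min{1, (1 − p₀)/p₁} = 0.557 / 0.604 ≈ 0.9222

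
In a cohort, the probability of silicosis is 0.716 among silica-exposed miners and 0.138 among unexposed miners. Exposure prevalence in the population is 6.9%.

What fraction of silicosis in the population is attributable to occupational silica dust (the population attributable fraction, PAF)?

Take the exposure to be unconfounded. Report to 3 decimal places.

Let p₁ = 0.716, p₀ = 0.138.
Overall risk P(Y=1) = π·p₁ + (1−π)·p₀ = 0.069×0.716 + 0.931×0.138 = 0.17788.
Under exogeneity, PAF = [P(Y=1) − p₀] / P(Y=1).
PAF = (0.17788 − 0.138) / 0.17788 ≈ 0.2242

PAF ≈ 0.224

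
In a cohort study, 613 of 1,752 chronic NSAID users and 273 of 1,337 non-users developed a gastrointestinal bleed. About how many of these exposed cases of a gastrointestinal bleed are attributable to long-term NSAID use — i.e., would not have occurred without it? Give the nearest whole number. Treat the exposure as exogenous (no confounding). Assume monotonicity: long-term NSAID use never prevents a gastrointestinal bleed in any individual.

about 255 cases

p₁ = P(outcome | exposed) = 613/1752 = 0.34989
p₀ = P(outcome | unexposed) = 273/1337 = 0.20419
PN = (p₁ − p₀)/p₁ = (0.34989 − 0.20419) / 0.34989 ≈ 0.41641.
Attributable cases ≈ PN × (exposed cases) = 0.41641 × 613 ≈ 255.26.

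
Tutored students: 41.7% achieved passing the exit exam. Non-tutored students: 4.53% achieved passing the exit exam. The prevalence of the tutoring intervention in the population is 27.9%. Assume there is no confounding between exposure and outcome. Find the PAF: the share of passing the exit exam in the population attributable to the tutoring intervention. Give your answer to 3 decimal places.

PAF ≈ 0.696

p₁ = 0.417, p₀ = 0.0453.
Overall risk P(Y=1) = π·p₁ + (1−π)·p₀ = 0.279×0.417 + 0.721×0.0453 = 0.149.
Under exogeneity, PAF = [P(Y=1) − p₀] / P(Y=1).
PAF = (0.149 − 0.0453) / 0.149 ≈ 0.6960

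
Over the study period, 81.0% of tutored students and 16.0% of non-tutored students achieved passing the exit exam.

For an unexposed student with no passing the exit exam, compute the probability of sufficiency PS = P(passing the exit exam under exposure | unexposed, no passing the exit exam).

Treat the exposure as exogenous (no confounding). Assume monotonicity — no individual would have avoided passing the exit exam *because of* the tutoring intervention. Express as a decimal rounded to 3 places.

PS ≈ 0.774

p₁ = 0.81, p₀ = 0.16.
Under exogeneity and monotonicity, PS = (p₁ − p₀) / (1 − p₀).
PS = (0.81 − 0.16) / (1 − 0.16) = 0.65 / 0.84 ≈ 0.7738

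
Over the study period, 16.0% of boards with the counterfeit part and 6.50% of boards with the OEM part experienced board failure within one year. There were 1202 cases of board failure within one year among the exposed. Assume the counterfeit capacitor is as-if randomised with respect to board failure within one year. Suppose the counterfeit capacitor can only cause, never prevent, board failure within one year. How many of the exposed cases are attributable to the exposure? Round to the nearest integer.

about 714 cases

p₁ = 0.16, p₀ = 0.065.
PN = (p₁ − p₀)/p₁ = (0.16 − 0.065) / 0.16 ≈ 0.59375.
Attributable cases ≈ PN × (exposed cases) = 0.59375 × 1202 ≈ 713.69.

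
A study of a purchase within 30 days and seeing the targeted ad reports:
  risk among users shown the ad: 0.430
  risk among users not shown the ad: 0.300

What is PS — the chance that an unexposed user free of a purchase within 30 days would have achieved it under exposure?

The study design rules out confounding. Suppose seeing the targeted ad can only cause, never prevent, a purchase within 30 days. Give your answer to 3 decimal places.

PS ≈ 0.186

Let p₁ = 0.43, p₀ = 0.3.
Under exogeneity and monotonicity, PS = (p₁ − p₀) / (1 − p₀).
PS = (0.43 − 0.3) / (1 − 0.3) = 0.13 / 0.7 ≈ 0.1857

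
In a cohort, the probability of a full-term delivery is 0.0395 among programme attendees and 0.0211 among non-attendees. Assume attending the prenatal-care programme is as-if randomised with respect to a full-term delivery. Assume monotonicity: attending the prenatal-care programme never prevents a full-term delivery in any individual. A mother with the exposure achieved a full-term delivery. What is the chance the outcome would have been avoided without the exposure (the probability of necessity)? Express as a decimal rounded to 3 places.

PN ≈ 0.466

Let p₁ = 0.0395, p₀ = 0.0211.
Under exogeneity and monotonicity, PN = (p₁ − p₀) / p₁.
PN = (0.0395 − 0.0211) / 0.0395 = 0.0184 / 0.0395 ≈ 0.4658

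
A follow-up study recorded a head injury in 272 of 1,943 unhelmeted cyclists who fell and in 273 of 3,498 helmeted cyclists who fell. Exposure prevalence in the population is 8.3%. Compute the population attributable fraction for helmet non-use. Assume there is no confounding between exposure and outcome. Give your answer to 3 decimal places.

PAF ≈ 0.062

p₁ = P(outcome | exposed) = 272/1943 = 0.13999
p₀ = P(outcome | unexposed) = 273/3498 = 0.078045
Overall risk P(Y=1) = π·p₁ + (1−π)·p₀ = 0.083×0.13999 + 0.917×0.078045 = 0.083186.
Under exogeneity, PAF = [P(Y=1) − p₀] / P(Y=1).
PAF = (0.083186 − 0.078045) / 0.083186 ≈ 0.0618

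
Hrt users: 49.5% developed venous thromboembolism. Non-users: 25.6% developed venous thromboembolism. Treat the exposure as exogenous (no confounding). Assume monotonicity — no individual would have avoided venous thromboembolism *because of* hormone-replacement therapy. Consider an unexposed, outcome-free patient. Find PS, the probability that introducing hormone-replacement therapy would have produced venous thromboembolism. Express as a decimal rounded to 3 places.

p₁ = 0.495, p₀ = 0.256.
Under exogeneity and monotonicity, PS = (p₁ − p₀) / (1 − p₀).
PS = (0.495 − 0.256) / (1 − 0.256) = 0.239 / 0.744 ≈ 0.3212

PS ≈ 0.321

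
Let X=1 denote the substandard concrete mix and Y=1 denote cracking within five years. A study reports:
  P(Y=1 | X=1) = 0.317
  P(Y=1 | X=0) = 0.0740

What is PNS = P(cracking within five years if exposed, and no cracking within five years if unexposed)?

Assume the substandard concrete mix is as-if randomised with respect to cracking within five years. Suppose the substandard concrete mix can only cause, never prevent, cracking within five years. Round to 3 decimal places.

Let p₁ = 0.317, p₀ = 0.074.
Under exogeneity and monotonicity, PNS = p₁ − p₀.
PNS = 0.317 − 0.074 = 0.243

PNS ≈ 0.243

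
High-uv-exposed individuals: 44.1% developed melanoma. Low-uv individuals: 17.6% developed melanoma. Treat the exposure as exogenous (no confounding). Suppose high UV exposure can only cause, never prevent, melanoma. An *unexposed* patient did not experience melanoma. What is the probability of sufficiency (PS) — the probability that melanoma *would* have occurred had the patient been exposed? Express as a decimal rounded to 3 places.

PS ≈ 0.322

p₁ = 0.441, p₀ = 0.176.
Under exogeneity and monotonicity, PS = (p₁ − p₀) / (1 − p₀).
PS = (0.441 − 0.176) / (1 − 0.176) = 0.265 / 0.824 ≈ 0.3216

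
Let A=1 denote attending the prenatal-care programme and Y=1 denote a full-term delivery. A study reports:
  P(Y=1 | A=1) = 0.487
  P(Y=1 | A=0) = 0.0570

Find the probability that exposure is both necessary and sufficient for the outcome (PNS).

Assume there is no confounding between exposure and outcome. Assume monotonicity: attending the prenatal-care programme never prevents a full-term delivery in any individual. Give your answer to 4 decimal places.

Let p₁ = 0.487, p₀ = 0.057.
Under exogeneity and monotonicity, PNS = p₁ − p₀.
PNS = 0.487 − 0.057 = 0.43

PNS ≈ 0.4300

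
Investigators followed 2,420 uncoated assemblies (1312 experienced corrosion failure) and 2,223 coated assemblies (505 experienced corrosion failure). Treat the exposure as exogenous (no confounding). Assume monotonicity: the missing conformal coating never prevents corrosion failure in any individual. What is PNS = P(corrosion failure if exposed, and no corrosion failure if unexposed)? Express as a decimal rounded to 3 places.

p₁ = P(outcome | exposed) = 1312/2420 = 0.54215
p₀ = P(outcome | unexposed) = 505/2223 = 0.22717
Under exogeneity and monotonicity, PNS = p₁ − p₀.
PNS = 0.54215 − 0.22717 = 0.31498

PNS ≈ 0.315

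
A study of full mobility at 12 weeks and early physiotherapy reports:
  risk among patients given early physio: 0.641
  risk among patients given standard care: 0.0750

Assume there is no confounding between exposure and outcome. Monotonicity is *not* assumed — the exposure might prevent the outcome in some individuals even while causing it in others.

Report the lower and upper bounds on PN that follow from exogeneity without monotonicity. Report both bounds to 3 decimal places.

Let p₁ = 0.641, p₀ = 0.075.
Under exogeneity alone the bounds on PN are max{0,(p₁−p₀)/p₁} ≤ PN ≤ min{1,(1−p₀)/p₁}.
  lower = (p₁ − p₀)/p₁ = 0.566 / 0.641 ≈ 0.8830
  upper = min{1, (1 − p₀)/p₁} = 0.925 / 0.641 ≈ 1.4431 → capped at 1

0.883 ≤ PN ≤ 1.000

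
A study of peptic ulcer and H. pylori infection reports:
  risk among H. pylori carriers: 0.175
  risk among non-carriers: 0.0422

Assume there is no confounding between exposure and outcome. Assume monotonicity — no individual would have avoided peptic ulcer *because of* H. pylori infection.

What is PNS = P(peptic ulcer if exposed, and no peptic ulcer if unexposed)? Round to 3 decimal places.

Let p₁ = 0.175, p₀ = 0.0422.
Under exogeneity and monotonicity, PNS = p₁ − p₀.
PNS = 0.175 − 0.0422 = 0.1328

PNS ≈ 0.133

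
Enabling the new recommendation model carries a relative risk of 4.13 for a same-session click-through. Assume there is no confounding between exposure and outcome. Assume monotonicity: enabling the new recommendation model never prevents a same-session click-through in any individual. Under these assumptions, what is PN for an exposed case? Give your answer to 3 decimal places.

PN ≈ 0.758

Under exogeneity and monotonicity, PN = (RR − 1) / RR = 1 − 1/RR.
PN = (4.13 − 1) / 4.13 = 3.13 / 4.13 ≈ 0.7579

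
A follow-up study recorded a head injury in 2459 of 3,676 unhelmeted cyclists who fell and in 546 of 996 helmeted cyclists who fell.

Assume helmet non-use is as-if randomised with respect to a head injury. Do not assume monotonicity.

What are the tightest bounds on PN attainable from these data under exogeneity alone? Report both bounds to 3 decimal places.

p₁ = P(outcome | exposed) = 2459/3676 = 0.66893
p₀ = P(outcome | unexposed) = 546/996 = 0.54819
Under exogeneity alone the bounds on PN are max{0,(p₁−p₀)/p₁} ≤ PN ≤ min{1,(1−p₀)/p₁}.
  lower = (p₁ − p₀)/p₁ = 0.12074 / 0.66893 ≈ 0.1805
  upper = min{1, (1 − p₀)/p₁} = 0.45181 / 0.66893 ≈ 0.6754

0.180 ≤ PN ≤ 0.675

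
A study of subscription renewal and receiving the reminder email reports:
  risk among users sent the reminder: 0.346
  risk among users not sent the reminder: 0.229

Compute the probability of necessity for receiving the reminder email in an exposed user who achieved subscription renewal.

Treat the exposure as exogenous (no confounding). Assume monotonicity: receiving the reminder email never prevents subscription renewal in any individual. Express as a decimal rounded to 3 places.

PN ≈ 0.338

Let p₁ = 0.346, p₀ = 0.229.
Under exogeneity and monotonicity, PN = (p₁ − p₀) / p₁.
PN = (0.346 − 0.229) / 0.346 = 0.117 / 0.346 ≈ 0.3382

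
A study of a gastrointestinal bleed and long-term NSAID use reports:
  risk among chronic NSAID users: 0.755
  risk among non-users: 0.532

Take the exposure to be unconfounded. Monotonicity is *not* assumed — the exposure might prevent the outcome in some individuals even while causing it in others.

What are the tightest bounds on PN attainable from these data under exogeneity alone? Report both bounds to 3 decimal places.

0.295 ≤ PN ≤ 0.620

Let p₁ = 0.755, p₀ = 0.532.
Under exogeneity alone the bounds on PN are max{0,(p₁−p₀)/p₁} ≤ PN ≤ min{1,(1−p₀)/p₁}.
  lower = (p₁ − p₀)/p₁ = 0.223 / 0.755 ≈ 0.2954
  upper = min{1, (1 − p₀)/p₁} = 0.468 / 0.755 ≈ 0.6199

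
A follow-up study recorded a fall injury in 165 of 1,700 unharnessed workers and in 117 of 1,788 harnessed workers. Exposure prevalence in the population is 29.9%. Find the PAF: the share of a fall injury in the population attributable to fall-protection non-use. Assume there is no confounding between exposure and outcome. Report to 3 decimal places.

p₁ = P(outcome | exposed) = 165/1700 = 0.097059
p₀ = P(outcome | unexposed) = 117/1788 = 0.065436
Overall risk P(Y=1) = π·p₁ + (1−π)·p₀ = 0.299×0.097059 + 0.701×0.065436 = 0.074891.
Under exogeneity, PAF = [P(Y=1) − p₀] / P(Y=1).
PAF = (0.074891 − 0.065436) / 0.074891 ≈ 0.1263

PAF ≈ 0.126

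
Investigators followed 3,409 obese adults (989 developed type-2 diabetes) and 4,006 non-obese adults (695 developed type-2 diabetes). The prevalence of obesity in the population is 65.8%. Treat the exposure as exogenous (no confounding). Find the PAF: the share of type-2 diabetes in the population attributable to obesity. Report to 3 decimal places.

p₁ = P(outcome | exposed) = 989/3409 = 0.29011
p₀ = P(outcome | unexposed) = 695/4006 = 0.17349
Overall risk P(Y=1) = π·p₁ + (1−π)·p₀ = 0.658×0.29011 + 0.342×0.17349 = 0.25023.
Under exogeneity, PAF = [P(Y=1) − p₀] / P(Y=1).
PAF = (0.25023 − 0.17349) / 0.25023 ≈ 0.3067

PAF ≈ 0.307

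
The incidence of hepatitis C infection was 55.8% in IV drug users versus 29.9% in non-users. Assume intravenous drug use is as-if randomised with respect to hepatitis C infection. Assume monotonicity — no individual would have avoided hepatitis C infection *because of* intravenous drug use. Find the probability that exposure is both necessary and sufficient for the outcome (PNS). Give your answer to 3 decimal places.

PNS ≈ 0.259

p₁ = 0.558, p₀ = 0.299.
Under exogeneity and monotonicity, PNS = p₁ − p₀.
PNS = 0.558 − 0.299 = 0.259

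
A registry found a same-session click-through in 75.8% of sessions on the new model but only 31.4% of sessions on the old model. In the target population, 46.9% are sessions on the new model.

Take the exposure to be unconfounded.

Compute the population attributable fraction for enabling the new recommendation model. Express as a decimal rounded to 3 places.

p₁ = 0.758, p₀ = 0.314.
Overall risk P(Y=1) = π·p₁ + (1−π)·p₀ = 0.469×0.758 + 0.531×0.314 = 0.52224.
Under exogeneity, PAF = [P(Y=1) − p₀] / P(Y=1).
PAF = (0.52224 − 0.314) / 0.52224 ≈ 0.3987

PAF ≈ 0.399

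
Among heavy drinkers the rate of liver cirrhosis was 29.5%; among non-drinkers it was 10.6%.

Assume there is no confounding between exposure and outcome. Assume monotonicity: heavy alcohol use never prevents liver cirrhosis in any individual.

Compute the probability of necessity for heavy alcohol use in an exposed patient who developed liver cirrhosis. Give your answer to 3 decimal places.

p₁ = 0.295, p₀ = 0.106.
Under exogeneity and monotonicity, PN = (p₁ − p₀) / p₁.
PN = (0.295 − 0.106) / 0.295 = 0.189 / 0.295 ≈ 0.6407

PN ≈ 0.641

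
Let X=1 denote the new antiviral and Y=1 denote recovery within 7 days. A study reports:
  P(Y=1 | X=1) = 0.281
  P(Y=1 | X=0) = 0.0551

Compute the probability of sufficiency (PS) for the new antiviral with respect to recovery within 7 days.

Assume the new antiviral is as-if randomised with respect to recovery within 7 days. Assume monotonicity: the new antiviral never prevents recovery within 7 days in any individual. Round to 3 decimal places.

PS ≈ 0.239

Let p₁ = 0.281, p₀ = 0.0551.
Under exogeneity and monotonicity, PS = (p₁ − p₀) / (1 − p₀).
PS = (0.281 − 0.0551) / (1 − 0.0551) = 0.2259 / 0.9449 ≈ 0.2391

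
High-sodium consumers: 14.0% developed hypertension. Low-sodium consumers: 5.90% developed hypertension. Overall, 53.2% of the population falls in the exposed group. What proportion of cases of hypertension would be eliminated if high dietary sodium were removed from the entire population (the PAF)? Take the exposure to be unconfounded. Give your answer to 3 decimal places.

PAF ≈ 0.422

p₁ = 0.14, p₀ = 0.059.
Overall risk P(Y=1) = π·p₁ + (1−π)·p₀ = 0.532×0.14 + 0.468×0.059 = 0.10209.
Under exogeneity, PAF = [P(Y=1) − p₀] / P(Y=1).
PAF = (0.10209 − 0.059) / 0.10209 ≈ 0.4221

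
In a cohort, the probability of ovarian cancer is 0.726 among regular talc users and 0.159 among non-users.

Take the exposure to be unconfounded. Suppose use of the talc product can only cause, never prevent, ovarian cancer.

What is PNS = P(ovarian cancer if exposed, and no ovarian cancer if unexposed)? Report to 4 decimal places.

PNS ≈ 0.5670

Let p₁ = 0.726, p₀ = 0.159.
Under exogeneity and monotonicity, PNS = p₁ − p₀.
PNS = 0.726 − 0.159 = 0.567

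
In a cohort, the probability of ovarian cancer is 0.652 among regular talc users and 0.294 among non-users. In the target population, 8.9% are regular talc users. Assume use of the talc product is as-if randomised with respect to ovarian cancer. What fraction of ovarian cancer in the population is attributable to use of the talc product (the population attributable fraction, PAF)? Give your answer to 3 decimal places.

PAF ≈ 0.098

Let p₁ = 0.652, p₀ = 0.294.
Overall risk P(Y=1) = π·p₁ + (1−π)·p₀ = 0.089×0.652 + 0.911×0.294 = 0.32586.
Under exogeneity, PAF = [P(Y=1) − p₀] / P(Y=1).
PAF = (0.32586 − 0.294) / 0.32586 ≈ 0.0978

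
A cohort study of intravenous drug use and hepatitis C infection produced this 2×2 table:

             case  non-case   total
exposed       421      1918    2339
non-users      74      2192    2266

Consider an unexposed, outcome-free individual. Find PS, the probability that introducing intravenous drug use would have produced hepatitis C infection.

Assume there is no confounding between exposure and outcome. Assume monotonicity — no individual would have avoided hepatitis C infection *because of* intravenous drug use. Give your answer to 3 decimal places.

p₁ = P(outcome | exposed) = 421/2339 = 0.17999
p₀ = P(outcome | unexposed) = 74/2266 = 0.032657
Under exogeneity and monotonicity, PS = (p₁ − p₀) / (1 − p₀).
PS = (0.17999 − 0.032657) / (1 − 0.032657) = 0.14733 / 0.96734 ≈ 0.1523

PS ≈ 0.152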